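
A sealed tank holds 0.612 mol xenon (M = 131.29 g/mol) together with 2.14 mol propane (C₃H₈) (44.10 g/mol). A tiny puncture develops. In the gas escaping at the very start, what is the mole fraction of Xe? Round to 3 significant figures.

0.142

The effusion rate of species i is ∝ p_i/√M_i ∝ n_i/√M_i.
So x_Xe in the escaping gas = (n_Xe/√M_Xe) / Σ(n_i/√M_i)
= (0.612/√131.29) / (0.612/√131.29 + 2.14/√44.10) = 0.05341/(0.05341 + 0.3223) = 0.142.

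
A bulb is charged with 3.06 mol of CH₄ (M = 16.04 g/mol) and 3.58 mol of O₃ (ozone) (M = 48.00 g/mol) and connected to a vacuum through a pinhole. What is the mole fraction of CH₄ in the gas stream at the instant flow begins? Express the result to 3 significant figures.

The effusion rate of species i is ∝ p_i/√M_i ∝ n_i/√M_i.
Mole fraction of CH₄ in the effusate = (n_CH₄/√M_CH₄) / (n_CH₄/√M_CH₄ + n_O₃/√M_O₃)
= (3.06/√16.04) / (3.06/√16.04 + 3.58/√48.00) = 0.7640/(0.7640 + 0.5167) = 0.597.

0.597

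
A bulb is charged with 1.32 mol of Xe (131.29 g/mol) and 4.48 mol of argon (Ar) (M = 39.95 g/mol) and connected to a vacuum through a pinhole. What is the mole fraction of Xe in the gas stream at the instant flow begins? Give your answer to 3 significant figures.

Effusion rate of each component ∝ n_i/√M_i (partial pressure × 1/√M).
Mole fraction of Xe in the effusate = (n_Xe/√M_Xe) / (n_Xe/√M_Xe + n_Ar/√M_Ar)
= (1.32/√131.29) / (1.32/√131.29 + 4.48/√39.95) = 0.1152/(0.1152 + 0.7088) = 0.140.

0.140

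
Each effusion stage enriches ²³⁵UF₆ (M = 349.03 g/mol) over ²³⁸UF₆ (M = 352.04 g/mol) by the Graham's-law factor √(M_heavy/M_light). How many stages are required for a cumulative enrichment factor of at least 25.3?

Single-stage factor α = √(352.04/349.03), so ln α = ½ ln(1.00862) = 0.004293.
Need α^N ≥ 25.3 ⇒ N ≥ ln(25.3) / ln α = 3.231 / 0.004293 = 752.49.
So at least 753 stages are needed.

753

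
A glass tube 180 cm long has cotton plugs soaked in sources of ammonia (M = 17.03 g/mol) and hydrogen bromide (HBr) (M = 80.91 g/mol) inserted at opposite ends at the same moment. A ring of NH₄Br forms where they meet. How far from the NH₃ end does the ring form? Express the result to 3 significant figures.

In equal time, each gas travels a distance ∝ its rate ∝ 1/√M, so d_NH₃/d_HBr = √(M_HBr/M_NH₃) = √(80.91/17.03) = 2.180.
With d_NH₃ + d_HBr = 180 cm, d_HBr = 180/(1 + 2.180) = 56.61 cm.
d_NH₃ = 180 − 56.61 = 123 cm.

123 cm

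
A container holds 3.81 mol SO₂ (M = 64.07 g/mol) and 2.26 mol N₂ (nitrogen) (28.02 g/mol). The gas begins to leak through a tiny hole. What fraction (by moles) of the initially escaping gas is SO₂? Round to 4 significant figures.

0.5272

Rate_i ∝ x_i/√M_i (Graham's law weighted by mole fraction), so the effusate composition follows n_i/√M_i.
Mole fraction of SO₂ in the effusate = (n_SO₂/√M_SO₂) / (n_SO₂/√M_SO₂ + n_N₂/√M_N₂)
= (3.81/√64.07) / (3.81/√64.07 + 2.26/√28.02) = 0.4760/(0.4760 + 0.4269) = 0.5272.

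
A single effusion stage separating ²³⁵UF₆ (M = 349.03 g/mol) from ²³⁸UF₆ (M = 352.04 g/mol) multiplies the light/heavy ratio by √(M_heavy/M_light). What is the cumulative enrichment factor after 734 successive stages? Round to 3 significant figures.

The single-stage factor is √(M_heavy/M_light), so 734 stages give [√(352.04/349.03)]^734 = (352.04/349.03)^(734/2).
= 1.00862^367 = 23.4.

23.4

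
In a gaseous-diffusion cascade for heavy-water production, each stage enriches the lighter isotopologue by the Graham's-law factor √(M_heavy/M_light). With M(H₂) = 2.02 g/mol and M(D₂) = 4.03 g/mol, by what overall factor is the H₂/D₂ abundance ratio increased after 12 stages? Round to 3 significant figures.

After 12 stages the ratio has grown by (√(4.03/2.02))^12 = (4.03/2.02)^(12/2).
= 1.99505^6 = 63.1.

63.1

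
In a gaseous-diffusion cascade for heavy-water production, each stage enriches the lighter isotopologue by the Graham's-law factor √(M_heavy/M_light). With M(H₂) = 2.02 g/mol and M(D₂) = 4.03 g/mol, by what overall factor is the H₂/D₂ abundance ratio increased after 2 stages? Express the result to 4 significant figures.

Overall factor = α^2 with α = √(4.03/2.02), i.e. (4.03/2.02)^(2/2).
= 1.99505^1 = 1.995.

1.995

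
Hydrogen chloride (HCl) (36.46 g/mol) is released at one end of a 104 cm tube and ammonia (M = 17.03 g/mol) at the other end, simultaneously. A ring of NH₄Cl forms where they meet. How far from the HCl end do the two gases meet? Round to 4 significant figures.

42.22 cm

In equal time, each gas travels a distance ∝ its rate ∝ 1/√M, so d_HCl/d_NH₃ = √(M_NH₃/M_HCl) = √(17.03/36.46) = 0.6834.
With d_HCl + d_NH₃ = 104 cm, d_NH₃ = 104/(1 + 0.6834) = 61.78 cm.
d_HCl = 104 − 61.78 = 42.22 cm.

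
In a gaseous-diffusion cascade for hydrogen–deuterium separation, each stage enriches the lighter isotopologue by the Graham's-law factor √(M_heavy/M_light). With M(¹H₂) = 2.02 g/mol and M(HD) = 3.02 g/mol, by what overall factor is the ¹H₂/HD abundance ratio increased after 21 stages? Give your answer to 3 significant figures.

68.2

Each stage multiplies the ratio by α = √(3.02/2.02), so after 21 stages the overall factor is α^21 = (3.02/2.02)^(21/2).
= 1.49505^(21/2) = 68.2.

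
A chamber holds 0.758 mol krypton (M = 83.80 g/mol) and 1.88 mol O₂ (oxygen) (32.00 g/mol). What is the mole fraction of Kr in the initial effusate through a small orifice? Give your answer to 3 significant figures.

0.199

Rate_i ∝ x_i/√M_i (Graham's law weighted by mole fraction), so the effusate composition follows n_i/√M_i.
So x_Kr in the escaping gas = (n_Kr/√M_Kr) / Σ(n_i/√M_i)
= (0.758/√83.80) / (0.758/√83.80 + 1.88/√32.00) = 0.08280/(0.08280 + 0.3323) = 0.199.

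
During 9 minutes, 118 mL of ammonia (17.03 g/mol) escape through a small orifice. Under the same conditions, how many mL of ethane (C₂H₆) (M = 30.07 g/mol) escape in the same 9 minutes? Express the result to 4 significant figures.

88.80 mL

Using Graham's law: rate_C₂H₆/rate_NH₃ = √(M_NH₃/M_C₂H₆) = √(17.03/30.07) = √0.5663 = 0.7526.
So the volume for C₂H₆ is 118 × 0.7526 = 88.80 mL.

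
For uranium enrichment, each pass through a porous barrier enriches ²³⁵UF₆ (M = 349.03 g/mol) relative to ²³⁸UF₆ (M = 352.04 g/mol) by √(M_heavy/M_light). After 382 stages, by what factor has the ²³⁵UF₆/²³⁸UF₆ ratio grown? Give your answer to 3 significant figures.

The single-stage factor is √(M_heavy/M_light), so 382 stages give [√(352.04/349.03)]^382 = (352.04/349.03)^(382/2).
= 1.00862^191 = 5.16.

5.16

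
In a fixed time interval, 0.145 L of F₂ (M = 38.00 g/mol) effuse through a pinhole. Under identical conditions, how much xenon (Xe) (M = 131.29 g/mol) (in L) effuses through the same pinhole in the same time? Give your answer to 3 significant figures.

0.0780 L

From Graham's law, rate_Xe/rate_F₂ = √(M_F₂/M_Xe) = √(38.00/131.29) = √0.2894 = 0.5380.
So the volume for Xe is 0.145 × 0.5380 = 0.0780 L.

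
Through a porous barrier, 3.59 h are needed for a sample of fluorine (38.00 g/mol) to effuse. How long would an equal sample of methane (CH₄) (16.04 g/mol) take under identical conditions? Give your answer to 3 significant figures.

2.33 h

Using Graham's law: t_CH₄/t_F₂ = √(M_CH₄/M_F₂) = √(16.04/38.00) = √0.4221 = 0.6497.
So the time for CH₄ is 3.59 × 0.6497 = 2.33 h.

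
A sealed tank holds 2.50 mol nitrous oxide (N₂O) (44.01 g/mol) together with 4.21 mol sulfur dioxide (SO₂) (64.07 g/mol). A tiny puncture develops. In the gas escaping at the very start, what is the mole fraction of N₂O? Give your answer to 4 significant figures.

Effusion rate of each component ∝ n_i/√M_i (partial pressure × 1/√M).
So x_N₂O in the escaping gas = (n_N₂O/√M_N₂O) / Σ(n_i/√M_i)
= (2.50/√44.01) / (2.50/√44.01 + 4.21/√64.07) = 0.3768/(0.3768 + 0.5260) = 0.4174.

0.4174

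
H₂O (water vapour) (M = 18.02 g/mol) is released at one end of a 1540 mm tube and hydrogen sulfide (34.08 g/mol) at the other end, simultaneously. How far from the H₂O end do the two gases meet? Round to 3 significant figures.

892 mm

Graham's law gives d_H₂O/d_H₂S = rate_H₂O/rate_H₂S = √(M_H₂S/M_H₂O) = √(34.08/18.02) = 1.375.
With d_H₂O + d_H₂S = 1540 mm, d_H₂S = 1540/(1 + 1.375) = 648.4 mm.
d_H₂O = 1540 − 648.4 = 892 mm.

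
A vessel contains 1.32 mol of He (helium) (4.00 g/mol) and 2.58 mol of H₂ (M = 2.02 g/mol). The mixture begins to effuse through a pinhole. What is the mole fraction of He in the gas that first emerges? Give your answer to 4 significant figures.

Each component's effusion rate ∝ (its partial pressure)·(1/√M) ∝ n_i/√M_i.
x_He(eff) = (n_He/√M_He) / (n_He/√M_He + n_H₂/√M_H₂)
= (1.32/√4.00) / (1.32/√4.00 + 2.58/√2.02) = 0.6600/(0.6600 + 1.815) = 0.2666.

0.2666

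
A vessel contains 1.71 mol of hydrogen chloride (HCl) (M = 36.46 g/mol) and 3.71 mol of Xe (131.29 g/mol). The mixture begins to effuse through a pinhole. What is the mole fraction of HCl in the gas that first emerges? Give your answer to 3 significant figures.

The effusion rate of species i is ∝ p_i/√M_i ∝ n_i/√M_i.
So x_HCl in the escaping gas = (n_HCl/√M_HCl) / Σ(n_i/√M_i)
= (1.71/√36.46) / (1.71/√36.46 + 3.71/√131.29) = 0.2832/(0.2832 + 0.3238) = 0.467.

0.467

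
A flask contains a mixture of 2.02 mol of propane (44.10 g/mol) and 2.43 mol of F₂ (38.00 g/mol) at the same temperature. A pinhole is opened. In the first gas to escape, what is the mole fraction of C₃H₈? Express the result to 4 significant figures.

0.4356

The effusion rate of species i is ∝ p_i/√M_i ∝ n_i/√M_i.
So x_C₃H₈ in the escaping gas = (n_C₃H₈/√M_C₃H₈) / Σ(n_i/√M_i)
= (2.02/√44.10) / (2.02/√44.10 + 2.43/√38.00) = 0.3042/(0.3042 + 0.3942) = 0.4356.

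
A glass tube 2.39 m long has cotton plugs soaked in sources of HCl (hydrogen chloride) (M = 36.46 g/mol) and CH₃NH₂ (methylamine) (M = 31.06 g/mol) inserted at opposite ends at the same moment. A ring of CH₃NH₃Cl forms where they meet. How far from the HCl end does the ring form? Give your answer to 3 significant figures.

Distances travelled in equal time are proportional to diffusion rates, so d_HCl/d_CH₃NH₂ = √(M_CH₃NH₂/M_HCl) = √(31.06/36.46) = 0.9230.
With d_HCl + d_CH₃NH₂ = 2.39 m, d_CH₃NH₂ = 2.39/(1 + 0.9230) = 1.243 m.
d_HCl = 2.39 − 1.243 = 1.15 m.

1.15 m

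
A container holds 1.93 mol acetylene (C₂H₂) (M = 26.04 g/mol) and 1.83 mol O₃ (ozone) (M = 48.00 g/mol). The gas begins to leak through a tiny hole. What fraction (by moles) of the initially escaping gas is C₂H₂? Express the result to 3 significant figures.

0.589

Each component's effusion rate ∝ (its partial pressure)·(1/√M) ∝ n_i/√M_i.
Mole fraction of C₂H₂ in the effusate = (n_C₂H₂/√M_C₂H₂) / (n_C₂H₂/√M_C₂H₂ + n_O₃/√M_O₃)
= (1.93/√26.04) / (1.93/√26.04 + 1.83/√48.00) = 0.3782/(0.3782 + 0.2641) = 0.589.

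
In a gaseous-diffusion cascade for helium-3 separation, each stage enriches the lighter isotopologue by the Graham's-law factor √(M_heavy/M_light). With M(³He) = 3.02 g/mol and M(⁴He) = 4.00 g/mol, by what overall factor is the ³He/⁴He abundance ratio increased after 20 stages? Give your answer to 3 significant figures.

Each stage multiplies the ratio by α = √(4.00/3.02), so after 20 stages the overall factor is α^20 = (4.00/3.02)^(20/2).
= 1.32450^10 = 16.6.

16.6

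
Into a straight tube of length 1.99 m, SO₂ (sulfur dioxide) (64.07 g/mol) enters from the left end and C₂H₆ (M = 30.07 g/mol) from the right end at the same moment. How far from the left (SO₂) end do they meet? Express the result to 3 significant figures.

Distances travelled in equal time are proportional to diffusion rates, so d_SO₂/d_C₂H₆ = √(M_C₂H₆/M_SO₂) = √(30.07/64.07) = 0.6851.
With d_SO₂ + d_C₂H₆ = 1.99 m, d_C₂H₆ = 1.99/(1 + 0.6851) = 1.181 m.
d_SO₂ = 1.99 − 1.181 = 0.809 m.

0.809 m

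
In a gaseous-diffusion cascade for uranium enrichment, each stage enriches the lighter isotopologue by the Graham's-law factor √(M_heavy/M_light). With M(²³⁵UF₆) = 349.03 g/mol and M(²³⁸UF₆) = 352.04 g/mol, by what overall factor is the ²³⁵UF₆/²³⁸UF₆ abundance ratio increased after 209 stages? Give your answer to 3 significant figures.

2.45

After 209 stages the ratio has grown by (√(352.04/349.03))^209 = (352.04/349.03)^(209/2).
= 1.00862^(209/2) = 2.45.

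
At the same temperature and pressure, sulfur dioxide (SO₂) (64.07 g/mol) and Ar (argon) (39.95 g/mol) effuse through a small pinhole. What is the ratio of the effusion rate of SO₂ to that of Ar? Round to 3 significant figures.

Since effusion rate ∝ 1/√M, rate_SO₂/rate_Ar = √(M_Ar/M_SO₂) = √(39.95/64.07) = √0.6235 = 0.790.

0.790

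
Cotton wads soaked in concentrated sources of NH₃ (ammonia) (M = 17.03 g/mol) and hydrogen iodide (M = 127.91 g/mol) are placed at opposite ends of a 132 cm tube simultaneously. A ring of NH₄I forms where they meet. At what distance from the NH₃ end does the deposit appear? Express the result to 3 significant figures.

In equal time, each gas travels a distance ∝ its rate ∝ 1/√M, so d_NH₃/d_HI = √(M_HI/M_NH₃) = √(127.91/17.03) = 2.741.
With d_NH₃ + d_HI = 132 cm, d_HI = 132/(1 + 2.741) = 35.29 cm.
d_NH₃ = 132 − 35.29 = 96.7 cm.

96.7 cm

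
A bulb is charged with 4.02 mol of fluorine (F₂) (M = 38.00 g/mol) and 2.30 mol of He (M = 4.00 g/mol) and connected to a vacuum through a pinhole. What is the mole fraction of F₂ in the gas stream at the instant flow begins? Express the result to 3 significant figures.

Each component's effusion rate ∝ (its partial pressure)·(1/√M) ∝ n_i/√M_i.
Mole fraction of F₂ in the effusate = (n_F₂/√M_F₂) / (n_F₂/√M_F₂ + n_He/√M_He)
= (4.02/√38.00) / (4.02/√38.00 + 2.30/√4.00) = 0.6521/(0.6521 + 1.150) = 0.362.

0.362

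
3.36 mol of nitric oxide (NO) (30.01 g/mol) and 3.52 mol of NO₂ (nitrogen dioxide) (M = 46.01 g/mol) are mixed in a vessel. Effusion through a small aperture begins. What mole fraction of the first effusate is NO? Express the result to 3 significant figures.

0.542

The effusion rate of species i is ∝ p_i/√M_i ∝ n_i/√M_i.
x_NO(eff) = (n_NO/√M_NO) / (n_NO/√M_NO + n_NO₂/√M_NO₂)
= (3.36/√30.01) / (3.36/√30.01 + 3.52/√46.01) = 0.6133/(0.6133 + 0.5189) = 0.542.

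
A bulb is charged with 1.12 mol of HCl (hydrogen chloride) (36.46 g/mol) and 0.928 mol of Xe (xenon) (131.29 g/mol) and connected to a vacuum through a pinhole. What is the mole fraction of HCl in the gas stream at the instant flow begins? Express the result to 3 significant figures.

0.696

Each component's effusion rate ∝ (its partial pressure)·(1/√M) ∝ n_i/√M_i.
Mole fraction of HCl in the effusate = (n_HCl/√M_HCl) / (n_HCl/√M_HCl + n_Xe/√M_Xe)
= (1.12/√36.46) / (1.12/√36.46 + 0.928/√131.29) = 0.1855/(0.1855 + 0.08099) = 0.696.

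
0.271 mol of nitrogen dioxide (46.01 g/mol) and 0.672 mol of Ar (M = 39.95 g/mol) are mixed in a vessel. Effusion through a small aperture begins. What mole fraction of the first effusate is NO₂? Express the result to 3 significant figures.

0.273

Each component's effusion rate ∝ (its partial pressure)·(1/√M) ∝ n_i/√M_i.
x_NO₂(eff) = (n_NO₂/√M_NO₂) / (n_NO₂/√M_NO₂ + n_Ar/√M_Ar)
= (0.271/√46.01) / (0.271/√46.01 + 0.672/√39.95) = 0.03995/(0.03995 + 0.1063) = 0.273.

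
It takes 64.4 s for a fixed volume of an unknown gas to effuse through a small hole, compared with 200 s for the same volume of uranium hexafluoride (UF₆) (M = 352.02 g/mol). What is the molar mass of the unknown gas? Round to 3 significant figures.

Since effusion rate ∝ 1/√M, t_X/t_UF₆ = √(M_X/M_UF₆).
64.4/200 = 0.3220 = √(M_X/352.02)
M_X = 352.02 × 0.3220² = 352.02 × 0.1037 = 36.5 g/mol

36.5 g/mol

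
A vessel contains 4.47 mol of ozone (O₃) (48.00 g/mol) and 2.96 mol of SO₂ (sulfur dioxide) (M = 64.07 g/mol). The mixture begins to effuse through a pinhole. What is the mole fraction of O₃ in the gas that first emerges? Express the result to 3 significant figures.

Each component's effusion rate ∝ (its partial pressure)·(1/√M) ∝ n_i/√M_i.
So x_O₃ in the escaping gas = (n_O₃/√M_O₃) / Σ(n_i/√M_i)
= (4.47/√48.00) / (4.47/√48.00 + 2.96/√64.07) = 0.6452/(0.6452 + 0.3698) = 0.636.

0.636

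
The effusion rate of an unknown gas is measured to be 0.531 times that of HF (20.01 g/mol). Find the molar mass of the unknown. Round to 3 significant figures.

71.0 g/mol

Using Graham's law: rate_X/rate_HF = √(M_HF/M_X).
0.531 = √(20.01/M_X)
M_X = 20.01 / 0.531² = 20.01 / 0.2820 = 71.0 g/mol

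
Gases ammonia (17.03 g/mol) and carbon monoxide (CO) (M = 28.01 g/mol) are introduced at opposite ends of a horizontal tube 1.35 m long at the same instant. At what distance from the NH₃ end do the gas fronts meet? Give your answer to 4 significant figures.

0.7585 m

The fronts meet when d_NH₃ + d_CO = L with d_NH₃/d_CO = √(M_CO/M_NH₃) (Graham's law). Here √(M_CO/M_NH₃) = √(28.01/17.03) = 1.282.
With d_NH₃ + d_CO = 1.35 m, d_CO = 1.35/(1 + 1.282) = 0.5915 m.
d_NH₃ = 1.35 − 0.5915 = 0.7585 m.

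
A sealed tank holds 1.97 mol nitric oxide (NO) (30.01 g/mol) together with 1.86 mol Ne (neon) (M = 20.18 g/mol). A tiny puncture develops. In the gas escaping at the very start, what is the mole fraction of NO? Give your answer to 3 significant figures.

Each component's effusion rate ∝ (its partial pressure)·(1/√M) ∝ n_i/√M_i.
x_NO(eff) = (n_NO/√M_NO) / (n_NO/√M_NO + n_Ne/√M_Ne)
= (1.97/√30.01) / (1.97/√30.01 + 1.86/√20.18) = 0.3596/(0.3596 + 0.4140) = 0.465.

0.465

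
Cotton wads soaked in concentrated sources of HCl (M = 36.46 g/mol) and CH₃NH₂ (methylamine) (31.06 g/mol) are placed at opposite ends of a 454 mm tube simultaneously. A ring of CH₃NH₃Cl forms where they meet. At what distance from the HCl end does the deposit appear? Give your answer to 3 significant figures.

Distances travelled in equal time are proportional to diffusion rates, so d_HCl/d_CH₃NH₂ = √(M_CH₃NH₂/M_HCl) = √(31.06/36.46) = 0.9230.
With d_HCl + d_CH₃NH₂ = 454 mm, d_CH₃NH₂ = 454/(1 + 0.9230) = 236.1 mm.
d_HCl = 454 − 236.1 = 218 mm.

218 mm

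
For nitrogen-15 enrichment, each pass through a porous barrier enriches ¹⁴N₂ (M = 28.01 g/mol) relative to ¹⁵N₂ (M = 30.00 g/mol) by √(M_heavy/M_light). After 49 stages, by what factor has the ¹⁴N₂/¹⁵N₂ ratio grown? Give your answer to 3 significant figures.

5.37

The single-stage factor is √(M_heavy/M_light), so 49 stages give [√(30.00/28.01)]^49 = (30.00/28.01)^(49/2).
= 1.07105^(49/2) = 5.37.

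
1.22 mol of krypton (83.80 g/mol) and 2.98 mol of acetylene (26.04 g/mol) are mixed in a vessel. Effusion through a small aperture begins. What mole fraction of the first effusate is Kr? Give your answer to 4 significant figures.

0.1858

Rate_i ∝ x_i/√M_i (Graham's law weighted by mole fraction), so the effusate composition follows n_i/√M_i.
So x_Kr in the escaping gas = (n_Kr/√M_Kr) / Σ(n_i/√M_i)
= (1.22/√83.80) / (1.22/√83.80 + 2.98/√26.04) = 0.1333/(0.1333 + 0.5840) = 0.1858.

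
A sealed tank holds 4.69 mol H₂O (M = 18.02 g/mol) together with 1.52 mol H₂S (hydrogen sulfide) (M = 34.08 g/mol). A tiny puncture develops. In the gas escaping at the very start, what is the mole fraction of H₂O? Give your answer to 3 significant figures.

0.809

Effusion rate of each component ∝ n_i/√M_i (partial pressure × 1/√M).
x_H₂O(eff) = (n_H₂O/√M_H₂O) / (n_H₂O/√M_H₂O + n_H₂S/√M_H₂S)
= (4.69/√18.02) / (4.69/√18.02 + 1.52/√34.08) = 1.105/(1.105 + 0.2604) = 0.809.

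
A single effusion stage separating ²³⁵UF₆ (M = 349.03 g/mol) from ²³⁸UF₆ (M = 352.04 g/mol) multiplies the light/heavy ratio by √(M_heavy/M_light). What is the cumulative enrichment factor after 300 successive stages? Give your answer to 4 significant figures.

Overall factor = α^300 with α = √(352.04/349.03), i.e. (352.04/349.03)^(300/2).
= 1.00862^150 = 3.626.

3.626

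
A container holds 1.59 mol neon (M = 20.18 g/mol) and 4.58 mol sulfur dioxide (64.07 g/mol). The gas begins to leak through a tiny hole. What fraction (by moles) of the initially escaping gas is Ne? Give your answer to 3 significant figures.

0.382

The effusion rate of species i is ∝ p_i/√M_i ∝ n_i/√M_i.
Mole fraction of Ne in the effusate = (n_Ne/√M_Ne) / (n_Ne/√M_Ne + n_SO₂/√M_SO₂)
= (1.59/√20.18) / (1.59/√20.18 + 4.58/√64.07) = 0.3539/(0.3539 + 0.5722) = 0.382.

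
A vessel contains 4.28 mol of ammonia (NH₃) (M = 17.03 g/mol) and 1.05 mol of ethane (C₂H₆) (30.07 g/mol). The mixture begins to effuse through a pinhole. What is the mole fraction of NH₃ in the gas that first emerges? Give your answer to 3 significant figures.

0.844

Rate_i ∝ x_i/√M_i (Graham's law weighted by mole fraction), so the effusate composition follows n_i/√M_i.
So x_NH₃ in the escaping gas = (n_NH₃/√M_NH₃) / Σ(n_i/√M_i)
= (4.28/√17.03) / (4.28/√17.03 + 1.05/√30.07) = 1.037/(1.037 + 0.1915) = 0.844.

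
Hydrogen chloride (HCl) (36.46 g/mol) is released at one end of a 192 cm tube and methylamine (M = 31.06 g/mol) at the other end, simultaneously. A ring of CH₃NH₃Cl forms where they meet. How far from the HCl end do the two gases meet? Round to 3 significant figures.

The fronts meet when d_HCl + d_CH₃NH₂ = L with d_HCl/d_CH₃NH₂ = √(M_CH₃NH₂/M_HCl) (Graham's law). Here √(M_CH₃NH₂/M_HCl) = √(31.06/36.46) = 0.9230.
With d_HCl + d_CH₃NH₂ = 192 cm, d_CH₃NH₂ = 192/(1 + 0.9230) = 99.85 cm.
d_HCl = 192 − 99.85 = 92.2 cm.

92.2 cm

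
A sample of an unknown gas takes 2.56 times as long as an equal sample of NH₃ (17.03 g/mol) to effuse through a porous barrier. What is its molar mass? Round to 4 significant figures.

By Graham's law, t_X/t_NH₃ = √(M_X/M_NH₃).
2.56 = √(M_X/17.03)
M_X = 17.03 × 2.56² = 17.03 × 6.554 = 111.6 g/mol

111.6 g/mol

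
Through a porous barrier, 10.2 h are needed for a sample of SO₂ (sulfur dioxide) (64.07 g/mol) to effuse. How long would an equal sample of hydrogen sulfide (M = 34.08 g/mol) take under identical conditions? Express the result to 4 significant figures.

7.439 h

Graham's law gives t_H₂S/t_SO₂ = √(M_H₂S/M_SO₂) = √(34.08/64.07) = √0.5319 = 0.7293.
So the time for H₂S is 10.2 × 0.7293 = 7.439 h.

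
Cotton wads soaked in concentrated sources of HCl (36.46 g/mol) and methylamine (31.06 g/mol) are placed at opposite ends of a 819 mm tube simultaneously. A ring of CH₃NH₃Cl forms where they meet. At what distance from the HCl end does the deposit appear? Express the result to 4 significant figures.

393.1 mm

In equal time, each gas travels a distance ∝ its rate ∝ 1/√M, so d_HCl/d_CH₃NH₂ = √(M_CH₃NH₂/M_HCl) = √(31.06/36.46) = 0.9230.
With d_HCl + d_CH₃NH₂ = 819 mm, d_CH₃NH₂ = 819/(1 + 0.9230) = 425.9 mm.
d_HCl = 819 − 425.9 = 393.1 mm.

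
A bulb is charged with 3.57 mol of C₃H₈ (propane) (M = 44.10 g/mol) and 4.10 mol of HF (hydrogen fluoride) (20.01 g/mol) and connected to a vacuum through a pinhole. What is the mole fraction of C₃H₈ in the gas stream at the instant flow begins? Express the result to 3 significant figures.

The effusion rate of species i is ∝ p_i/√M_i ∝ n_i/√M_i.
So x_C₃H₈ in the escaping gas = (n_C₃H₈/√M_C₃H₈) / Σ(n_i/√M_i)
= (3.57/√44.10) / (3.57/√44.10 + 4.10/√20.01) = 0.5376/(0.5376 + 0.9166) = 0.370.

0.370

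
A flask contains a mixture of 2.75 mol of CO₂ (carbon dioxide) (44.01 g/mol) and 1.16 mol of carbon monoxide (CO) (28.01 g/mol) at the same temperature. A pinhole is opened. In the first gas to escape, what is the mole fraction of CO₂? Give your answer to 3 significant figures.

0.654

Effusion rate of each component ∝ n_i/√M_i (partial pressure × 1/√M).
Mole fraction of CO₂ in the effusate = (n_CO₂/√M_CO₂) / (n_CO₂/√M_CO₂ + n_CO/√M_CO)
= (2.75/√44.01) / (2.75/√44.01 + 1.16/√28.01) = 0.4145/(0.4145 + 0.2192) = 0.654.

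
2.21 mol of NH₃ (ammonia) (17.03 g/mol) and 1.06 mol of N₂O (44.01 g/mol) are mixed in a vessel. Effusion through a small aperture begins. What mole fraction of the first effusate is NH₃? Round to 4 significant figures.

0.7702

Effusion rate of each component ∝ n_i/√M_i (partial pressure × 1/√M).
So x_NH₃ in the escaping gas = (n_NH₃/√M_NH₃) / Σ(n_i/√M_i)
= (2.21/√17.03) / (2.21/√17.03 + 1.06/√44.01) = 0.5355/(0.5355 + 0.1598) = 0.7702.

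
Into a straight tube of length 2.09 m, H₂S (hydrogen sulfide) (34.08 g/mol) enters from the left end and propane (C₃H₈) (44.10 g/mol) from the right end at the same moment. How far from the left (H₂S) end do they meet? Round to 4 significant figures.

1.112 m

Distances travelled in equal time are proportional to diffusion rates, so d_H₂S/d_C₃H₈ = √(M_C₃H₈/M_H₂S) = √(44.10/34.08) = 1.138.
With d_H₂S + d_C₃H₈ = 2.09 m, d_C₃H₈ = 2.09/(1 + 1.138) = 0.9778 m.
d_H₂S = 2.09 − 0.9778 = 1.112 m.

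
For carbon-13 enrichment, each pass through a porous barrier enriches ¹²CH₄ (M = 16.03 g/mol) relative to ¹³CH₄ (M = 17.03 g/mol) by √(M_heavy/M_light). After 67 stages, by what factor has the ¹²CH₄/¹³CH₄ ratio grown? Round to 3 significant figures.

The single-stage factor is √(M_heavy/M_light), so 67 stages give [√(17.03/16.03)]^67 = (17.03/16.03)^(67/2).
= 1.06238^(67/2) = 7.59.

7.59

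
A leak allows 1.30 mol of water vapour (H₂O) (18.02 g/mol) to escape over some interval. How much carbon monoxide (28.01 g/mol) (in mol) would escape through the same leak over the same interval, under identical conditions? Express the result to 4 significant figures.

1.043 mol

Using Graham's law: rate_CO/rate_H₂O = √(M_H₂O/M_CO) = √(18.02/28.01) = √0.6433 = 0.8021.
So the amount for CO is 1.30 × 0.8021 = 1.043 mol.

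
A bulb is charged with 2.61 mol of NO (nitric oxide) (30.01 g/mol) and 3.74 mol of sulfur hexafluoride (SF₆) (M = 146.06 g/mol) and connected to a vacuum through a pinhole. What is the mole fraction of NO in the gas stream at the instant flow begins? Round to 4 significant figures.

The effusion rate of species i is ∝ p_i/√M_i ∝ n_i/√M_i.
x_NO(eff) = (n_NO/√M_NO) / (n_NO/√M_NO + n_SF₆/√M_SF₆)
= (2.61/√30.01) / (2.61/√30.01 + 3.74/√146.06) = 0.4764/(0.4764 + 0.3095) = 0.6062.

0.6062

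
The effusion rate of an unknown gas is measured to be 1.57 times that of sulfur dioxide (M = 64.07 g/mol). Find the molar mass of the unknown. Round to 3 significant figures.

Using Graham's law: rate_X/rate_SO₂ = √(M_SO₂/M_X).
1.57 = √(64.07/M_X)
M_X = 64.07 / 1.57² = 64.07 / 2.465 = 26.0 g/mol

26.0 g/mol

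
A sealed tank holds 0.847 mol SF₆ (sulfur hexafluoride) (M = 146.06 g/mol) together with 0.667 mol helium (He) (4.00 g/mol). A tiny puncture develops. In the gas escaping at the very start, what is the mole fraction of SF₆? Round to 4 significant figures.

0.1737

Effusion rate of each component ∝ n_i/√M_i (partial pressure × 1/√M).
x_SF₆(eff) = (n_SF₆/√M_SF₆) / (n_SF₆/√M_SF₆ + n_He/√M_He)
= (0.847/√146.06) / (0.847/√146.06 + 0.667/√4.00) = 0.07008/(0.07008 + 0.3335) = 0.1737.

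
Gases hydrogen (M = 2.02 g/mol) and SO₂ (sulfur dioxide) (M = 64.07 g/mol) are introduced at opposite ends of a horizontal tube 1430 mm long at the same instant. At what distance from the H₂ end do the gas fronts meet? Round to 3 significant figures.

The fronts meet when d_H₂ + d_SO₂ = L with d_H₂/d_SO₂ = √(M_SO₂/M_H₂) (Graham's law). Here √(M_SO₂/M_H₂) = √(64.07/2.02) = 5.632.
With d_H₂ + d_SO₂ = 1430 mm, d_SO₂ = 1430/(1 + 5.632) = 215.6 mm.
d_H₂ = 1430 − 215.6 = 1210 mm.

1210 mm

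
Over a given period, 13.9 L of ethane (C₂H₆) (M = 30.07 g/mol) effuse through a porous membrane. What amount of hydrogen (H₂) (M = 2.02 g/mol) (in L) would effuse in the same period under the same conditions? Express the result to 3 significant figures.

53.6 L

By Graham's law, rate_H₂/rate_C₂H₆ = √(M_C₂H₆/M_H₂) = √(30.07/2.02) = √14.89 = 3.858.
So the volume for H₂ is 13.9 × 3.858 = 53.6 L.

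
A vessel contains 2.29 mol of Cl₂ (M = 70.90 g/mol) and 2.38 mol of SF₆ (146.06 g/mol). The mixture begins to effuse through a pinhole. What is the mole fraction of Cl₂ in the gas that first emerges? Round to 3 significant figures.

Each component's effusion rate ∝ (its partial pressure)·(1/√M) ∝ n_i/√M_i.
x_Cl₂(eff) = (n_Cl₂/√M_Cl₂) / (n_Cl₂/√M_Cl₂ + n_SF₆/√M_SF₆)
= (2.29/√70.90) / (2.29/√70.90 + 2.38/√146.06) = 0.2720/(0.2720 + 0.1969) = 0.580.

0.580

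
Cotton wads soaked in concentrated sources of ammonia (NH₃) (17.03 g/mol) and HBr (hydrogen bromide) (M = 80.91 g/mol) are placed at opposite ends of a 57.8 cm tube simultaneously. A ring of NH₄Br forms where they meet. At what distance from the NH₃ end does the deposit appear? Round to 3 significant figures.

39.6 cm

In equal time, each gas travels a distance ∝ its rate ∝ 1/√M, so d_NH₃/d_HBr = √(M_HBr/M_NH₃) = √(80.91/17.03) = 2.180.
With d_NH₃ + d_HBr = 57.8 cm, d_HBr = 57.8/(1 + 2.180) = 18.18 cm.
d_NH₃ = 57.8 − 18.18 = 39.6 cm.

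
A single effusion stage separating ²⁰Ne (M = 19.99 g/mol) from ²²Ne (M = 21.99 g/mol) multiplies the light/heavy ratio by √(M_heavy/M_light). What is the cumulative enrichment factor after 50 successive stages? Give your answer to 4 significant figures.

10.85

The single-stage factor is √(M_heavy/M_light), so 50 stages give [√(21.99/19.99)]^50 = (21.99/19.99)^(50/2).
= 1.10005^25 = 10.85.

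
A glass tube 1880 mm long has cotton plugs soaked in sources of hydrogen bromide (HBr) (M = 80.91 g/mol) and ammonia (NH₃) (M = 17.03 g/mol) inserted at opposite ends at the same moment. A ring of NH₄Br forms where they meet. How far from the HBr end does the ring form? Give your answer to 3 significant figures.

591 mm

Distances travelled in equal time are proportional to diffusion rates, so d_HBr/d_NH₃ = √(M_NH₃/M_HBr) = √(17.03/80.91) = 0.4588.
With d_HBr + d_NH₃ = 1880 mm, d_NH₃ = 1880/(1 + 0.4588) = 1289 mm.
d_HBr = 1880 − 1289 = 591 mm.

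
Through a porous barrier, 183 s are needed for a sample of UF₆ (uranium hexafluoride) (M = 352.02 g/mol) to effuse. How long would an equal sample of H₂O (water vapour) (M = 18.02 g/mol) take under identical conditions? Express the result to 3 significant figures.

Graham's law gives t_H₂O/t_UF₆ = √(M_H₂O/M_UF₆) = √(18.02/352.02) = √0.05119 = 0.2263.
So the time for H₂O is 183 × 0.2263 = 41.4 s.

41.4 s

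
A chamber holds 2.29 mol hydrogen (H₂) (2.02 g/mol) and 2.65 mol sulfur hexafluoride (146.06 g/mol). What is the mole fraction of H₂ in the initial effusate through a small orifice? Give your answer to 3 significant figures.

0.880

Each component's effusion rate ∝ (its partial pressure)·(1/√M) ∝ n_i/√M_i.
Mole fraction of H₂ in the effusate = (n_H₂/√M_H₂) / (n_H₂/√M_H₂ + n_SF₆/√M_SF₆)
= (2.29/√2.02) / (2.29/√2.02 + 2.65/√146.06) = 1.611/(1.611 + 0.2193) = 0.880.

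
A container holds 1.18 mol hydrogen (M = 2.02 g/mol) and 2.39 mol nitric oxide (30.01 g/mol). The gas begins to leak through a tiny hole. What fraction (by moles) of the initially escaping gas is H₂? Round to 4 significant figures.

0.6555

Each component's effusion rate ∝ (its partial pressure)·(1/√M) ∝ n_i/√M_i.
Mole fraction of H₂ in the effusate = (n_H₂/√M_H₂) / (n_H₂/√M_H₂ + n_NO/√M_NO)
= (1.18/√2.02) / (1.18/√2.02 + 2.39/√30.01) = 0.8302/(0.8302 + 0.4363) = 0.6555.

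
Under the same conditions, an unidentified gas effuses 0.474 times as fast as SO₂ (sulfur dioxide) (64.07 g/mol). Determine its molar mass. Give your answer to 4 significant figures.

By Graham's law, rate_X/rate_SO₂ = √(M_SO₂/M_X).
0.474 = √(64.07/M_X)
M_X = 64.07 / 0.474² = 64.07 / 0.2247 = 285.2 g/mol

285.2 g/mol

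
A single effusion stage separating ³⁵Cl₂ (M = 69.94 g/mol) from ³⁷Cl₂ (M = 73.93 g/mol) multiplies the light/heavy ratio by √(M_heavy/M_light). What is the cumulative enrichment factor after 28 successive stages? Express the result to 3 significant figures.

2.17

The single-stage factor is √(M_heavy/M_light), so 28 stages give [√(73.93/69.94)]^28 = (73.93/69.94)^(28/2).
= 1.05705^14 = 2.17.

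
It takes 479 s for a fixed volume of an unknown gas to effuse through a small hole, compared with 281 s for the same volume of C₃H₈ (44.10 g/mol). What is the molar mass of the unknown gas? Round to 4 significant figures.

By Graham's law, t_X/t_C₃H₈ = √(M_X/M_C₃H₈).
479/281 = 1.705 = √(M_X/44.10)
M_X = 44.10 × 1.705² = 44.10 × 2.906 = 128.1 g/mol

128.1 g/mol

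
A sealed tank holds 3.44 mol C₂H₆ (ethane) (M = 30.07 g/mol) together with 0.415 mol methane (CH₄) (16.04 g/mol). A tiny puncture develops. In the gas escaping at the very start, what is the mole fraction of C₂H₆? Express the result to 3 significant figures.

0.858

The effusion rate of species i is ∝ p_i/√M_i ∝ n_i/√M_i.
x_C₂H₆(eff) = (n_C₂H₆/√M_C₂H₆) / (n_C₂H₆/√M_C₂H₆ + n_CH₄/√M_CH₄)
= (3.44/√30.07) / (3.44/√30.07 + 0.415/√16.04) = 0.6273/(0.6273 + 0.1036) = 0.858.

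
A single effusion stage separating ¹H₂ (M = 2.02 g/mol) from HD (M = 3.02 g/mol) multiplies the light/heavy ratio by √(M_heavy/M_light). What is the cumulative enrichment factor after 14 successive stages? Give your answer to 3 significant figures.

After 14 stages the ratio has grown by (√(3.02/2.02))^14 = (3.02/2.02)^(14/2).
= 1.49505^7 = 16.7.

16.7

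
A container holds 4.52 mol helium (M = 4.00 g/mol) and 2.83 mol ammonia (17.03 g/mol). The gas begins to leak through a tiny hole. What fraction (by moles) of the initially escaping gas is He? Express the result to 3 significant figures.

Each component's effusion rate ∝ (its partial pressure)·(1/√M) ∝ n_i/√M_i.
Mole fraction of He in the effusate = (n_He/√M_He) / (n_He/√M_He + n_NH₃/√M_NH₃)
= (4.52/√4.00) / (4.52/√4.00 + 2.83/√17.03) = 2.260/(2.260 + 0.6858) = 0.767.

0.767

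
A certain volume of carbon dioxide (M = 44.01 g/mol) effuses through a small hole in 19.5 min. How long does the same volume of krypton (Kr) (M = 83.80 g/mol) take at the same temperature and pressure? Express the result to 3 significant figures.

26.9 min

From Graham's law, t_Kr/t_CO₂ = √(M_Kr/M_CO₂) = √(83.80/44.01) = √1.904 = 1.380.
So the time for Kr is 19.5 × 1.380 = 26.9 min.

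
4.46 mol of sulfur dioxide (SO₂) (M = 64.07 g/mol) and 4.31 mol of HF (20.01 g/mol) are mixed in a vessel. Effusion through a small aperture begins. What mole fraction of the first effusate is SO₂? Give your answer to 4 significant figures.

Rate_i ∝ x_i/√M_i (Graham's law weighted by mole fraction), so the effusate composition follows n_i/√M_i.
So x_SO₂ in the escaping gas = (n_SO₂/√M_SO₂) / Σ(n_i/√M_i)
= (4.46/√64.07) / (4.46/√64.07 + 4.31/√20.01) = 0.5572/(0.5572 + 0.9635) = 0.3664.

0.3664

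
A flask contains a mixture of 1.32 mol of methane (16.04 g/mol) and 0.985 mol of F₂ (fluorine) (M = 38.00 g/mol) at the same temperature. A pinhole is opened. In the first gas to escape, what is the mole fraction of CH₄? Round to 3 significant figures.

0.673

Rate_i ∝ x_i/√M_i (Graham's law weighted by mole fraction), so the effusate composition follows n_i/√M_i.
So x_CH₄ in the escaping gas = (n_CH₄/√M_CH₄) / Σ(n_i/√M_i)
= (1.32/√16.04) / (1.32/√16.04 + 0.985/√38.00) = 0.3296/(0.3296 + 0.1598) = 0.673.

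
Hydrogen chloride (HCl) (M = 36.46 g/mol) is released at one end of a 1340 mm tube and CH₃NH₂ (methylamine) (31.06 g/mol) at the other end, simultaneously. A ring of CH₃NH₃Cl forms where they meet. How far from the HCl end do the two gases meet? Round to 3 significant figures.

Distances travelled in equal time are proportional to diffusion rates, so d_HCl/d_CH₃NH₂ = √(M_CH₃NH₂/M_HCl) = √(31.06/36.46) = 0.9230.
With d_HCl + d_CH₃NH₂ = 1340 mm, d_CH₃NH₂ = 1340/(1 + 0.9230) = 696.8 mm.
d_HCl = 1340 − 696.8 = 643 mm.

643 mm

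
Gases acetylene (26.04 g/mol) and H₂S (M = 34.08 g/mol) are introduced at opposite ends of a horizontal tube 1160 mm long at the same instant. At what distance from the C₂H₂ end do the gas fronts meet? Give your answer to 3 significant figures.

The fronts meet when d_C₂H₂ + d_H₂S = L with d_C₂H₂/d_H₂S = √(M_H₂S/M_C₂H₂) (Graham's law). Here √(M_H₂S/M_C₂H₂) = √(34.08/26.04) = 1.144.
With d_C₂H₂ + d_H₂S = 1160 mm, d_H₂S = 1160/(1 + 1.144) = 541.0 mm.
d_C₂H₂ = 1160 − 541.0 = 619 mm.

619 mm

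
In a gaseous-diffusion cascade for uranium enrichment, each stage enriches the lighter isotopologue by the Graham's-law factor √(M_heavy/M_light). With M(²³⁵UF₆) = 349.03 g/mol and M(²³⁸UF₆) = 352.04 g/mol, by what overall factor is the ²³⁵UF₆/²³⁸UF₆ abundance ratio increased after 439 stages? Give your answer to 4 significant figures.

The single-stage factor is √(M_heavy/M_light), so 439 stages give [√(352.04/349.03)]^439 = (352.04/349.03)^(439/2).
= 1.00862^(439/2) = 6.585.

6.585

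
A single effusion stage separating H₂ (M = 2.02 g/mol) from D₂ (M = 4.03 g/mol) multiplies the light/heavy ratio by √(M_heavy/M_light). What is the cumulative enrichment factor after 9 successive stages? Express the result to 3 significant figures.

22.4

Overall factor = α^9 with α = √(4.03/2.02), i.e. (4.03/2.02)^(9/2).
= 1.99505^(9/2) = 22.4.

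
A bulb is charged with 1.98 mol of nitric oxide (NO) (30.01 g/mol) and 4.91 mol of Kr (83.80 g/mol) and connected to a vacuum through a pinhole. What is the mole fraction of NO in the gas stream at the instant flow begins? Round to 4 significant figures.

Effusion rate of each component ∝ n_i/√M_i (partial pressure × 1/√M).
So x_NO in the escaping gas = (n_NO/√M_NO) / Σ(n_i/√M_i)
= (1.98/√30.01) / (1.98/√30.01 + 4.91/√83.80) = 0.3614/(0.3614 + 0.5364) = 0.4026.

0.4026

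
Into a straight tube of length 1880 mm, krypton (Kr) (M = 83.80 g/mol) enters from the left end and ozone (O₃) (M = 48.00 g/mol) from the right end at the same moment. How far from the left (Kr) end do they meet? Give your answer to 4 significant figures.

809.9 mm

Graham's law gives d_Kr/d_O₃ = rate_Kr/rate_O₃ = √(M_O₃/M_Kr) = √(48.00/83.80) = 0.7568.
With d_Kr + d_O₃ = 1880 mm, d_O₃ = 1880/(1 + 0.7568) = 1070 mm.
d_Kr = 1880 − 1070 = 809.9 mm.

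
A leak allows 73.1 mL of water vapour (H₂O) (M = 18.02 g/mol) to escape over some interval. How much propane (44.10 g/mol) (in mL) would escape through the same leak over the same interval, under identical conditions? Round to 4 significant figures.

From Graham's law, rate_C₃H₈/rate_H₂O = √(M_H₂O/M_C₃H₈) = √(18.02/44.10) = √0.4086 = 0.6392.
So the volume for C₃H₈ is 73.1 × 0.6392 = 46.73 mL.

46.73 mL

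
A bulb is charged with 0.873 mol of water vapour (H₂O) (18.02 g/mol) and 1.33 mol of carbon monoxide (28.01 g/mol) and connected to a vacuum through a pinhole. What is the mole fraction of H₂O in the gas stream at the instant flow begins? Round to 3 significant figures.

0.450

The effusion rate of species i is ∝ p_i/√M_i ∝ n_i/√M_i.
Mole fraction of H₂O in the effusate = (n_H₂O/√M_H₂O) / (n_H₂O/√M_H₂O + n_CO/√M_CO)
= (0.873/√18.02) / (0.873/√18.02 + 1.33/√28.01) = 0.2057/(0.2057 + 0.2513) = 0.450.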